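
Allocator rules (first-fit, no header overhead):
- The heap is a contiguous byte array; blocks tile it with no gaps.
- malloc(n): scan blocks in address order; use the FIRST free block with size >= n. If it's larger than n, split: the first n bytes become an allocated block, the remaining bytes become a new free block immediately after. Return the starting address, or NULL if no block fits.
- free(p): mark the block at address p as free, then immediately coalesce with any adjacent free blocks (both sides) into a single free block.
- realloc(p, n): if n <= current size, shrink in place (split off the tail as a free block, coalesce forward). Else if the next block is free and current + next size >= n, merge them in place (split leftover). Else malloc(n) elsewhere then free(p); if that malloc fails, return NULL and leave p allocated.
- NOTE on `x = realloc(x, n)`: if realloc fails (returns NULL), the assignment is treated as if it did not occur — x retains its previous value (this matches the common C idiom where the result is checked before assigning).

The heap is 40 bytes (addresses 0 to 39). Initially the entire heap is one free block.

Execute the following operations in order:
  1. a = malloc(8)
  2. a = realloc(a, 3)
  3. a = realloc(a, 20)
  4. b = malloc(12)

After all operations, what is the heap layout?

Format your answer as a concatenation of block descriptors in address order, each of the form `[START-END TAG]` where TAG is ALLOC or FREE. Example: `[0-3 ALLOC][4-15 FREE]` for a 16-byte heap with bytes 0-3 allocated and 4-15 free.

Op 1: a = malloc(8) -> a = 0; heap: [0-7 ALLOC][8-39 FREE]
Op 2: a = realloc(a, 3) -> a = 0; heap: [0-2 ALLOC][3-39 FREE]
Op 3: a = realloc(a, 20) -> a = 0; heap: [0-19 ALLOC][20-39 FREE]
Op 4: b = malloc(12) -> b = 20; heap: [0-19 ALLOC][20-31 ALLOC][32-39 FREE]

Answer: [0-19 ALLOC][20-31 ALLOC][32-39 FREE]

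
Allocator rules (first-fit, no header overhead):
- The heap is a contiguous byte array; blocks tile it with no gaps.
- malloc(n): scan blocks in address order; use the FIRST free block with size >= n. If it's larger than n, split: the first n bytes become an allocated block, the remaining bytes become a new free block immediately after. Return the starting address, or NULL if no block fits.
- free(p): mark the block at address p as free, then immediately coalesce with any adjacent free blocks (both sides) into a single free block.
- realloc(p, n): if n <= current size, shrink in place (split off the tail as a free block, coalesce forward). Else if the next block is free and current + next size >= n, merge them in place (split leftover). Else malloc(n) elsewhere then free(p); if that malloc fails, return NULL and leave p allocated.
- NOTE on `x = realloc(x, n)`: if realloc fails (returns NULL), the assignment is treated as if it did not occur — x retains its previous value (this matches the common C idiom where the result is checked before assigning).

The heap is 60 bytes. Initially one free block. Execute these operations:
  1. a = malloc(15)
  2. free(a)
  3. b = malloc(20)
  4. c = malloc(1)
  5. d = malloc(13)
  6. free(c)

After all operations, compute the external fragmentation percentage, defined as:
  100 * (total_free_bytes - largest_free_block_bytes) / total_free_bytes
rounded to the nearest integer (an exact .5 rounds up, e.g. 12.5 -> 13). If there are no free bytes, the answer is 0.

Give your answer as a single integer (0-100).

Op 1: a = malloc(15) -> a = 0; heap: [0-14 ALLOC][15-59 FREE]
Op 2: free(a) -> (freed a); heap: [0-59 FREE]
Op 3: b = malloc(20) -> b = 0; heap: [0-19 ALLOC][20-59 FREE]
Op 4: c = malloc(1) -> c = 20; heap: [0-19 ALLOC][20-20 ALLOC][21-59 FREE]
Op 5: d = malloc(13) -> d = 21; heap: [0-19 ALLOC][20-20 ALLOC][21-33 ALLOC][34-59 FREE]
Op 6: free(c) -> (freed c); heap: [0-19 ALLOC][20-20 FREE][21-33 ALLOC][34-59 FREE]
Free blocks: [1 26] total_free=27 largest=26 -> 100*(27-26)/27 = 100/27 ≈ 3.704 -> rounds to 4

Answer: 4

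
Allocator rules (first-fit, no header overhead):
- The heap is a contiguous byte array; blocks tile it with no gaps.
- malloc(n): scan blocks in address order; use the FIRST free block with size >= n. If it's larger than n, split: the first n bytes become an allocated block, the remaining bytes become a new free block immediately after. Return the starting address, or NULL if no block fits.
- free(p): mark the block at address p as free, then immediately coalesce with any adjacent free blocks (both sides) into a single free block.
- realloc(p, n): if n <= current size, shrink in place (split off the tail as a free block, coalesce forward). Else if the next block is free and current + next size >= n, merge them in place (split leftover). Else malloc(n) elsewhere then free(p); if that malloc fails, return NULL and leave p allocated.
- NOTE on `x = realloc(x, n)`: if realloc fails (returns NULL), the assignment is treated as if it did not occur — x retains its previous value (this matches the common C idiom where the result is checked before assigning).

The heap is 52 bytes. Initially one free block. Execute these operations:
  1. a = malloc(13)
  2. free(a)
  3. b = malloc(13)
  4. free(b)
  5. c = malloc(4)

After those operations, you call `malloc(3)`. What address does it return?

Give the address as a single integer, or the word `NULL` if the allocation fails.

Op 1: a = malloc(13) -> a = 0; heap: [0-12 ALLOC][13-51 FREE]
Op 2: free(a) -> (freed a); heap: [0-51 FREE]
Op 3: b = malloc(13) -> b = 0; heap: [0-12 ALLOC][13-51 FREE]
Op 4: free(b) -> (freed b); heap: [0-51 FREE]
Op 5: c = malloc(4) -> c = 0; heap: [0-3 ALLOC][4-51 FREE]
malloc(3): first-fit scan over [0-3 ALLOC][4-51 FREE] -> 4

Answer: 4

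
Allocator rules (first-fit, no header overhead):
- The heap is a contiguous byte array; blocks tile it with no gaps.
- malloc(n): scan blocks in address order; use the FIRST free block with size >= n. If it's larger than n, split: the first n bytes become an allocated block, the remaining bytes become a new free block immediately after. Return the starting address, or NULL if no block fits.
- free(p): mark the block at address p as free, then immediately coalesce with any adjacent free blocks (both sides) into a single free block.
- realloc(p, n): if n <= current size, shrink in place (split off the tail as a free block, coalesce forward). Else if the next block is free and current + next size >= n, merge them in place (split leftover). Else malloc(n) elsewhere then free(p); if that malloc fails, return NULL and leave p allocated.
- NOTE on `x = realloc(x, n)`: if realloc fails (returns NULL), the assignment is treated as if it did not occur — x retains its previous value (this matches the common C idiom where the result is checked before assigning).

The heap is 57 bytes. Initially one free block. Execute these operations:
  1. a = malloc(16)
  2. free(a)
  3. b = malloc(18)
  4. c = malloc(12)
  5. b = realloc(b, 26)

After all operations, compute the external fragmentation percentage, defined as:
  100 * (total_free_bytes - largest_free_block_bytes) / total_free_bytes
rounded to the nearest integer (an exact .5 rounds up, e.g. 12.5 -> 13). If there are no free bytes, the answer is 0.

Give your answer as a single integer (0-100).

Answer: 5

Derivation:
Op 1: a = malloc(16) -> a = 0; heap: [0-15 ALLOC][16-56 FREE]
Op 2: free(a) -> (freed a); heap: [0-56 FREE]
Op 3: b = malloc(18) -> b = 0; heap: [0-17 ALLOC][18-56 FREE]
Op 4: c = malloc(12) -> c = 18; heap: [0-17 ALLOC][18-29 ALLOC][30-56 FREE]
Op 5: b = realloc(b, 26) -> b = 30; heap: [0-17 FREE][18-29 ALLOC][30-55 ALLOC][56-56 FREE]
Free blocks: [18 1] total_free=19 largest=18 -> 100*(19-18)/19 = 100/19 ≈ 5.263 -> rounds to 5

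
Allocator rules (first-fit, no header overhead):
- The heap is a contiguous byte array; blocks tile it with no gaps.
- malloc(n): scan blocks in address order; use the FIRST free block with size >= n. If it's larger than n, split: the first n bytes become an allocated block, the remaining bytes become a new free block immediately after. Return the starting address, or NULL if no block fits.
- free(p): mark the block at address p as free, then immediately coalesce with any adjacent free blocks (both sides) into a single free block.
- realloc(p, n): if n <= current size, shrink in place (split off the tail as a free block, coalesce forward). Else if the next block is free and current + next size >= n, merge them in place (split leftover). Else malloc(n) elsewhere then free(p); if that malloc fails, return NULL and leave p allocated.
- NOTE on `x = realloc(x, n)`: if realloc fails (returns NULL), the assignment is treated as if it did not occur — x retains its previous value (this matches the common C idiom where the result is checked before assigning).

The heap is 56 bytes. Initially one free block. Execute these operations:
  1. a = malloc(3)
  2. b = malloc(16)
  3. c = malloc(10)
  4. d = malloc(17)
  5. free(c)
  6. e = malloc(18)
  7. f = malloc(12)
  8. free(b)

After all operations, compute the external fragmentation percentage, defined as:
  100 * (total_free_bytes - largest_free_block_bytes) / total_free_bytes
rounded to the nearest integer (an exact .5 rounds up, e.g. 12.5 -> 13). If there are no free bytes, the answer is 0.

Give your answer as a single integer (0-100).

Answer: 28

Derivation:
Op 1: a = malloc(3) -> a = 0; heap: [0-2 ALLOC][3-55 FREE]
Op 2: b = malloc(16) -> b = 3; heap: [0-2 ALLOC][3-18 ALLOC][19-55 FREE]
Op 3: c = malloc(10) -> c = 19; heap: [0-2 ALLOC][3-18 ALLOC][19-28 ALLOC][29-55 FREE]
Op 4: d = malloc(17) -> d = 29; heap: [0-2 ALLOC][3-18 ALLOC][19-28 ALLOC][29-45 ALLOC][46-55 FREE]
Op 5: free(c) -> (freed c); heap: [0-2 ALLOC][3-18 ALLOC][19-28 FREE][29-45 ALLOC][46-55 FREE]
Op 6: e = malloc(18) -> e = NULL; heap: [0-2 ALLOC][3-18 ALLOC][19-28 FREE][29-45 ALLOC][46-55 FREE]
Op 7: f = malloc(12) -> f = NULL; heap: [0-2 ALLOC][3-18 ALLOC][19-28 FREE][29-45 ALLOC][46-55 FREE]
Op 8: free(b) -> (freed b); heap: [0-2 ALLOC][3-28 FREE][29-45 ALLOC][46-55 FREE]
Free blocks: [26 10] total_free=36 largest=26 -> 100*(36-26)/36 = 1000/36 ≈ 27.778 -> rounds to 28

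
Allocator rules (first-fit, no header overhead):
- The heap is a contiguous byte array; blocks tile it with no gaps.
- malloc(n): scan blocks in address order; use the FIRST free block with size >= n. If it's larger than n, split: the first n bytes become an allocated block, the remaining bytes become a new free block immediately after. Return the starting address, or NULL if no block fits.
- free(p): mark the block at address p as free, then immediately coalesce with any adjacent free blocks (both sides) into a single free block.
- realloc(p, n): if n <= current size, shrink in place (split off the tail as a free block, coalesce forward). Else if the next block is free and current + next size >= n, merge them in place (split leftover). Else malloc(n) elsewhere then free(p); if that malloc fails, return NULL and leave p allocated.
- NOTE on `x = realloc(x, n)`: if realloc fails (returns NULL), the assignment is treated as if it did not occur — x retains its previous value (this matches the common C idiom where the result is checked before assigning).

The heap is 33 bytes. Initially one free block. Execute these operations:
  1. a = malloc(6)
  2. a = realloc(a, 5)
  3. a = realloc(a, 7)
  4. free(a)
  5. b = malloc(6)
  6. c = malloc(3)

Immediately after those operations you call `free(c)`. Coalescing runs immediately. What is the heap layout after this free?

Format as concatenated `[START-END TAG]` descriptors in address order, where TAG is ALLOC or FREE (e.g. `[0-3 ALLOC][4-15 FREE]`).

Answer: [0-5 ALLOC][6-32 FREE]

Derivation:
Op 1: a = malloc(6) -> a = 0; heap: [0-5 ALLOC][6-32 FREE]
Op 2: a = realloc(a, 5) -> a = 0; heap: [0-4 ALLOC][5-32 FREE]
Op 3: a = realloc(a, 7) -> a = 0; heap: [0-6 ALLOC][7-32 FREE]
Op 4: free(a) -> (freed a); heap: [0-32 FREE]
Op 5: b = malloc(6) -> b = 0; heap: [0-5 ALLOC][6-32 FREE]
Op 6: c = malloc(3) -> c = 6; heap: [0-5 ALLOC][6-8 ALLOC][9-32 FREE]
free(c): c = 6 -> block [6-8 ALLOC]; mark free, coalesce with adjacent free neighbors -> [0-5 ALLOC][6-32 FREE]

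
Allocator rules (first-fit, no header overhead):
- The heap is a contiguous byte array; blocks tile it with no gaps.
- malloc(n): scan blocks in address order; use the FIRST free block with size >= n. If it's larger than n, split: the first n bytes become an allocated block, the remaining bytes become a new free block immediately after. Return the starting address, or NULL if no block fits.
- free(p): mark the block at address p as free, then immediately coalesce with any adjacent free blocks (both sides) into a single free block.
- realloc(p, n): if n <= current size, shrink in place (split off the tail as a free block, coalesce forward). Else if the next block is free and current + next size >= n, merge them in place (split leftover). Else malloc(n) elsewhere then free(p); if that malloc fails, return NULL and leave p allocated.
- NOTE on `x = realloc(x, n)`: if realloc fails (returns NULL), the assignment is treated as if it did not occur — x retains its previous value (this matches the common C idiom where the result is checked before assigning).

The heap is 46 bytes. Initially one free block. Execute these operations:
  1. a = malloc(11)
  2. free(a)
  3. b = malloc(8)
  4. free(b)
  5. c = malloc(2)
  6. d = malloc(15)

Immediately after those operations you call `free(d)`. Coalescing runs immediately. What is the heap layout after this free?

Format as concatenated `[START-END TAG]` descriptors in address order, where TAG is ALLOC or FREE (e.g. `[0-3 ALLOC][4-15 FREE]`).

Answer: [0-1 ALLOC][2-45 FREE]

Derivation:
Op 1: a = malloc(11) -> a = 0; heap: [0-10 ALLOC][11-45 FREE]
Op 2: free(a) -> (freed a); heap: [0-45 FREE]
Op 3: b = malloc(8) -> b = 0; heap: [0-7 ALLOC][8-45 FREE]
Op 4: free(b) -> (freed b); heap: [0-45 FREE]
Op 5: c = malloc(2) -> c = 0; heap: [0-1 ALLOC][2-45 FREE]
Op 6: d = malloc(15) -> d = 2; heap: [0-1 ALLOC][2-16 ALLOC][17-45 FREE]
free(d): d = 2 -> block [2-16 ALLOC]; mark free, coalesce with adjacent free neighbors -> [0-1 ALLOC][2-45 FREE]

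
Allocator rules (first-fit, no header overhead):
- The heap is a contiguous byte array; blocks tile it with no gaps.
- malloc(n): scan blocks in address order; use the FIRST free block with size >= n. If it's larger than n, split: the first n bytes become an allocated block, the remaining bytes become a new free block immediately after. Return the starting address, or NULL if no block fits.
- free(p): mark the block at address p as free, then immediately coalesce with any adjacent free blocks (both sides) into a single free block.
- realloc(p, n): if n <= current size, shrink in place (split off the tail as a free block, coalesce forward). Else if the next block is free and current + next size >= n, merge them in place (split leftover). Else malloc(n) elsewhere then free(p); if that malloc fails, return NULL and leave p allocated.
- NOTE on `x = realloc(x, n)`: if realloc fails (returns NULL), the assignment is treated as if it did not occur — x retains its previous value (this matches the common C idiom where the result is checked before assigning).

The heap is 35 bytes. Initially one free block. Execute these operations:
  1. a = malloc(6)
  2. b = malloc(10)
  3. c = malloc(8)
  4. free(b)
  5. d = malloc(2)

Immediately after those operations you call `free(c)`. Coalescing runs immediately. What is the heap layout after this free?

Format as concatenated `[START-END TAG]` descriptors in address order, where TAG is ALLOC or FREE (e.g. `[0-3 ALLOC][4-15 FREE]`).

Op 1: a = malloc(6) -> a = 0; heap: [0-5 ALLOC][6-34 FREE]
Op 2: b = malloc(10) -> b = 6; heap: [0-5 ALLOC][6-15 ALLOC][16-34 FREE]
Op 3: c = malloc(8) -> c = 16; heap: [0-5 ALLOC][6-15 ALLOC][16-23 ALLOC][24-34 FREE]
Op 4: free(b) -> (freed b); heap: [0-5 ALLOC][6-15 FREE][16-23 ALLOC][24-34 FREE]
Op 5: d = malloc(2) -> d = 6; heap: [0-5 ALLOC][6-7 ALLOC][8-15 FREE][16-23 ALLOC][24-34 FREE]
free(c): c = 16 -> block [16-23 ALLOC]; mark free, coalesce with adjacent free neighbors -> [0-5 ALLOC][6-7 ALLOC][8-34 FREE]

Answer: [0-5 ALLOC][6-7 ALLOC][8-34 FREE]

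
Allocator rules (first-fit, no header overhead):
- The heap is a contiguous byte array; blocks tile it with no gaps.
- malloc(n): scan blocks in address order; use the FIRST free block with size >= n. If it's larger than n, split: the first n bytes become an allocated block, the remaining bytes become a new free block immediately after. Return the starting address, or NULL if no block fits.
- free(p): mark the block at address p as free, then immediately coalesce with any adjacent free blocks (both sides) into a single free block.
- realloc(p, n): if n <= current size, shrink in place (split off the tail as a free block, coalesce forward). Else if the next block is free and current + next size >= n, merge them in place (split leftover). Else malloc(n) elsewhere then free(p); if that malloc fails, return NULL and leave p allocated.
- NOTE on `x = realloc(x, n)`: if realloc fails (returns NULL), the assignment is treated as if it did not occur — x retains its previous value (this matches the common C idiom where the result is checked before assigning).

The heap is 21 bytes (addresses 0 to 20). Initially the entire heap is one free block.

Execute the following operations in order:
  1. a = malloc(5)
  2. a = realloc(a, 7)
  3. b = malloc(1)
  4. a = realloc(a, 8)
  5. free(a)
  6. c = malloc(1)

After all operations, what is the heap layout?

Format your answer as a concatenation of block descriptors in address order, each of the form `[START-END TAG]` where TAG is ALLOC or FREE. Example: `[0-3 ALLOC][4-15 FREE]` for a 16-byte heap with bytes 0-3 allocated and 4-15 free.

Op 1: a = malloc(5) -> a = 0; heap: [0-4 ALLOC][5-20 FREE]
Op 2: a = realloc(a, 7) -> a = 0; heap: [0-6 ALLOC][7-20 FREE]
Op 3: b = malloc(1) -> b = 7; heap: [0-6 ALLOC][7-7 ALLOC][8-20 FREE]
Op 4: a = realloc(a, 8) -> a = 8; heap: [0-6 FREE][7-7 ALLOC][8-15 ALLOC][16-20 FREE]
Op 5: free(a) -> (freed a); heap: [0-6 FREE][7-7 ALLOC][8-20 FREE]
Op 6: c = malloc(1) -> c = 0; heap: [0-0 ALLOC][1-6 FREE][7-7 ALLOC][8-20 FREE]

Answer: [0-0 ALLOC][1-6 FREE][7-7 ALLOC][8-20 FREE]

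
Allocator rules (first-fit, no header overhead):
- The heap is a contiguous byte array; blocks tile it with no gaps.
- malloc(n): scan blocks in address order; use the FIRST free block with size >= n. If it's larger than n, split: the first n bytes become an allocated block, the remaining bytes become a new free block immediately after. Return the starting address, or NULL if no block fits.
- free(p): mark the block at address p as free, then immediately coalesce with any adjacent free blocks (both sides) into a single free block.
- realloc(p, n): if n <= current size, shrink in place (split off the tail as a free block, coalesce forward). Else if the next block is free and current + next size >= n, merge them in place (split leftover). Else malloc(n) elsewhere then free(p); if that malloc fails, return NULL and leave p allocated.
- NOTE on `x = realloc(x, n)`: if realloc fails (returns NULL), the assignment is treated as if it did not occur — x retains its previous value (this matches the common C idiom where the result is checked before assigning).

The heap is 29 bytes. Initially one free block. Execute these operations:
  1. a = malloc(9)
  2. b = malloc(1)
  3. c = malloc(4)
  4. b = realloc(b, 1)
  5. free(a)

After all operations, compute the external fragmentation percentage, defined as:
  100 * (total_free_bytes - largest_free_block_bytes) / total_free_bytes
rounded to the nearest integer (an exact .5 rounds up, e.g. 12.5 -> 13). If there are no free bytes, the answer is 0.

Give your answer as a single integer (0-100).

Answer: 38

Derivation:
Op 1: a = malloc(9) -> a = 0; heap: [0-8 ALLOC][9-28 FREE]
Op 2: b = malloc(1) -> b = 9; heap: [0-8 ALLOC][9-9 ALLOC][10-28 FREE]
Op 3: c = malloc(4) -> c = 10; heap: [0-8 ALLOC][9-9 ALLOC][10-13 ALLOC][14-28 FREE]
Op 4: b = realloc(b, 1) -> b = 9; heap: [0-8 ALLOC][9-9 ALLOC][10-13 ALLOC][14-28 FREE]
Op 5: free(a) -> (freed a); heap: [0-8 FREE][9-9 ALLOC][10-13 ALLOC][14-28 FREE]
Free blocks: [9 15] total_free=24 largest=15 -> 100*(24-15)/24 = 900/24 = 37.5 -> rounds to 38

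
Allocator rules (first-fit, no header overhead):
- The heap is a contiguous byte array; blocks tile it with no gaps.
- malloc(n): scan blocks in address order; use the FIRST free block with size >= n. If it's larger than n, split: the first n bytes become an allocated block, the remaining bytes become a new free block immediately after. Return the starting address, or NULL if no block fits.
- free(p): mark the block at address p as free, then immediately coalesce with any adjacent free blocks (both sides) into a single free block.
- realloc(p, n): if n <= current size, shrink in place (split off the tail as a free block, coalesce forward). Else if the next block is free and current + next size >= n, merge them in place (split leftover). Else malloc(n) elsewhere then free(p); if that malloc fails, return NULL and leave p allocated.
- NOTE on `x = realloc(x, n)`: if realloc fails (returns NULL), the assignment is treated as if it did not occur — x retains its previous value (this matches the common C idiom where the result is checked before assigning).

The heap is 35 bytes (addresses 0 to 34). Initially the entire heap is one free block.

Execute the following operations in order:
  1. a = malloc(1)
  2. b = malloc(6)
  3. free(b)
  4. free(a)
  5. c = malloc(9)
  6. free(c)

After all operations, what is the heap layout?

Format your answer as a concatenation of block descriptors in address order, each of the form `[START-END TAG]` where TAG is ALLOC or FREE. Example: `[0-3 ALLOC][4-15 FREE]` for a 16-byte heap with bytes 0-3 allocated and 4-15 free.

Answer: [0-34 FREE]

Derivation:
Op 1: a = malloc(1) -> a = 0; heap: [0-0 ALLOC][1-34 FREE]
Op 2: b = malloc(6) -> b = 1; heap: [0-0 ALLOC][1-6 ALLOC][7-34 FREE]
Op 3: free(b) -> (freed b); heap: [0-0 ALLOC][1-34 FREE]
Op 4: free(a) -> (freed a); heap: [0-34 FREE]
Op 5: c = malloc(9) -> c = 0; heap: [0-8 ALLOC][9-34 FREE]
Op 6: free(c) -> (freed c); heap: [0-34 FREE]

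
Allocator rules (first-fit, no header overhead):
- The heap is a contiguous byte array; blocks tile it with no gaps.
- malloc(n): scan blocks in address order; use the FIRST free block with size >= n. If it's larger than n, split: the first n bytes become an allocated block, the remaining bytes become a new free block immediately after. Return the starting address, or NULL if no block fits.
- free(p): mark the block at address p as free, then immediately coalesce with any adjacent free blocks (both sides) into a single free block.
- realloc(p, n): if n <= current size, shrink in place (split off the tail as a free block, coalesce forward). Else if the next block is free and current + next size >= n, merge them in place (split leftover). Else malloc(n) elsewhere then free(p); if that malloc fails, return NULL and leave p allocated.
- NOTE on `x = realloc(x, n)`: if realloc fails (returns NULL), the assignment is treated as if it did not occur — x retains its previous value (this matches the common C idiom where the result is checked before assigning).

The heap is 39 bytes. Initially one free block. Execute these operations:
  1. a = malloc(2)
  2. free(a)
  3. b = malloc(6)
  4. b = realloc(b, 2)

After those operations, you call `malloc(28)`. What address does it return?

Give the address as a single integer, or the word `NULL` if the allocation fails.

Op 1: a = malloc(2) -> a = 0; heap: [0-1 ALLOC][2-38 FREE]
Op 2: free(a) -> (freed a); heap: [0-38 FREE]
Op 3: b = malloc(6) -> b = 0; heap: [0-5 ALLOC][6-38 FREE]
Op 4: b = realloc(b, 2) -> b = 0; heap: [0-1 ALLOC][2-38 FREE]
malloc(28): first-fit scan over [0-1 ALLOC][2-38 FREE] -> 2

Answer: 2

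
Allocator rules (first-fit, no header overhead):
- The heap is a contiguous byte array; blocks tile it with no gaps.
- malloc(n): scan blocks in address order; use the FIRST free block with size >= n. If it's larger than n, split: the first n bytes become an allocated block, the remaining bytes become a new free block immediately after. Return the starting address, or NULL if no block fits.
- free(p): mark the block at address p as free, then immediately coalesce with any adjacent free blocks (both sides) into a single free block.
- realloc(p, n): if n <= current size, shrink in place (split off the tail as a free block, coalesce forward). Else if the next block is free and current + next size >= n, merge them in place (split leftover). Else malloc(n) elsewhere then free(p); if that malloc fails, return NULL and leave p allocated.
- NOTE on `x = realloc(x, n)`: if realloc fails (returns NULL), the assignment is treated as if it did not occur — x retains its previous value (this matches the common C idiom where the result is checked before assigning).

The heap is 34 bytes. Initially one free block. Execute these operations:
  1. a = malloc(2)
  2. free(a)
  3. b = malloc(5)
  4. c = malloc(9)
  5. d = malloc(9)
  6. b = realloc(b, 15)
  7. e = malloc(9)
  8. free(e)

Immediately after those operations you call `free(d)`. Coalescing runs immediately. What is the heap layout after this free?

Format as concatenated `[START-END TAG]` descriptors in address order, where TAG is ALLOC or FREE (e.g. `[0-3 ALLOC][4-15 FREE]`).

Answer: [0-4 ALLOC][5-13 ALLOC][14-33 FREE]

Derivation:
Op 1: a = malloc(2) -> a = 0; heap: [0-1 ALLOC][2-33 FREE]
Op 2: free(a) -> (freed a); heap: [0-33 FREE]
Op 3: b = malloc(5) -> b = 0; heap: [0-4 ALLOC][5-33 FREE]
Op 4: c = malloc(9) -> c = 5; heap: [0-4 ALLOC][5-13 ALLOC][14-33 FREE]
Op 5: d = malloc(9) -> d = 14; heap: [0-4 ALLOC][5-13 ALLOC][14-22 ALLOC][23-33 FREE]
Op 6: b = realloc(b, 15) -> NULL (b unchanged); heap: [0-4 ALLOC][5-13 ALLOC][14-22 ALLOC][23-33 FREE]
Op 7: e = malloc(9) -> e = 23; heap: [0-4 ALLOC][5-13 ALLOC][14-22 ALLOC][23-31 ALLOC][32-33 FREE]
Op 8: free(e) -> (freed e); heap: [0-4 ALLOC][5-13 ALLOC][14-22 ALLOC][23-33 FREE]
free(d): d = 14 -> block [14-22 ALLOC]; mark free, coalesce with adjacent free neighbors -> [0-4 ALLOC][5-13 ALLOC][14-33 FREE]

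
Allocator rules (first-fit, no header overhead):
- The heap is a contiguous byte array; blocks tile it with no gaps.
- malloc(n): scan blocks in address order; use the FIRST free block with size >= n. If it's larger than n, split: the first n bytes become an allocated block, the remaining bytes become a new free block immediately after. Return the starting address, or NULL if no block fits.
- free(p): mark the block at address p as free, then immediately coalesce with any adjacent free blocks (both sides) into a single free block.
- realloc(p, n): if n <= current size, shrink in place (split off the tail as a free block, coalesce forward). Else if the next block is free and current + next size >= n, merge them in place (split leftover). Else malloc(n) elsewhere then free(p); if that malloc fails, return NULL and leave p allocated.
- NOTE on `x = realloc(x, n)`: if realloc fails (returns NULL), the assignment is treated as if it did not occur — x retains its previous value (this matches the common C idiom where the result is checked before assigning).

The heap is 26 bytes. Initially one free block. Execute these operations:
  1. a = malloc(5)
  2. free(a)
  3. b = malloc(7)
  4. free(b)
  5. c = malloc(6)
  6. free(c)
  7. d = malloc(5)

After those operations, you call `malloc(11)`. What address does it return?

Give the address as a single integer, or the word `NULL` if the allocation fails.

Op 1: a = malloc(5) -> a = 0; heap: [0-4 ALLOC][5-25 FREE]
Op 2: free(a) -> (freed a); heap: [0-25 FREE]
Op 3: b = malloc(7) -> b = 0; heap: [0-6 ALLOC][7-25 FREE]
Op 4: free(b) -> (freed b); heap: [0-25 FREE]
Op 5: c = malloc(6) -> c = 0; heap: [0-5 ALLOC][6-25 FREE]
Op 6: free(c) -> (freed c); heap: [0-25 FREE]
Op 7: d = malloc(5) -> d = 0; heap: [0-4 ALLOC][5-25 FREE]
malloc(11): first-fit scan over [0-4 ALLOC][5-25 FREE] -> 5

Answer: 5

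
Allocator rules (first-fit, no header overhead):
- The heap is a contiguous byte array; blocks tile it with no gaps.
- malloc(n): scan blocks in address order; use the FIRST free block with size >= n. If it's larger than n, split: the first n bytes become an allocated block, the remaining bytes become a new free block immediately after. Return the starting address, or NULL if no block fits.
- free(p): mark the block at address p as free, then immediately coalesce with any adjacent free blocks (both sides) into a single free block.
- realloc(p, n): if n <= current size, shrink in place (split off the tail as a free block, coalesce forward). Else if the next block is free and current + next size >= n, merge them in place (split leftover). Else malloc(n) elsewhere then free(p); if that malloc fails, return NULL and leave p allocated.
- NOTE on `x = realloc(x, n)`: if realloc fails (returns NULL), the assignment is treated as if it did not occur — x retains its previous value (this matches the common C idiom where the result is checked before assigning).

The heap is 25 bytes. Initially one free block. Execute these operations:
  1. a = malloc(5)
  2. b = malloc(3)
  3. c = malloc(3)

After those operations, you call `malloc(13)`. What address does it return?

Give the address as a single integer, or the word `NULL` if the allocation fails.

Answer: 11

Derivation:
Op 1: a = malloc(5) -> a = 0; heap: [0-4 ALLOC][5-24 FREE]
Op 2: b = malloc(3) -> b = 5; heap: [0-4 ALLOC][5-7 ALLOC][8-24 FREE]
Op 3: c = malloc(3) -> c = 8; heap: [0-4 ALLOC][5-7 ALLOC][8-10 ALLOC][11-24 FREE]
malloc(13): first-fit scan over [0-4 ALLOC][5-7 ALLOC][8-10 ALLOC][11-24 FREE] -> 11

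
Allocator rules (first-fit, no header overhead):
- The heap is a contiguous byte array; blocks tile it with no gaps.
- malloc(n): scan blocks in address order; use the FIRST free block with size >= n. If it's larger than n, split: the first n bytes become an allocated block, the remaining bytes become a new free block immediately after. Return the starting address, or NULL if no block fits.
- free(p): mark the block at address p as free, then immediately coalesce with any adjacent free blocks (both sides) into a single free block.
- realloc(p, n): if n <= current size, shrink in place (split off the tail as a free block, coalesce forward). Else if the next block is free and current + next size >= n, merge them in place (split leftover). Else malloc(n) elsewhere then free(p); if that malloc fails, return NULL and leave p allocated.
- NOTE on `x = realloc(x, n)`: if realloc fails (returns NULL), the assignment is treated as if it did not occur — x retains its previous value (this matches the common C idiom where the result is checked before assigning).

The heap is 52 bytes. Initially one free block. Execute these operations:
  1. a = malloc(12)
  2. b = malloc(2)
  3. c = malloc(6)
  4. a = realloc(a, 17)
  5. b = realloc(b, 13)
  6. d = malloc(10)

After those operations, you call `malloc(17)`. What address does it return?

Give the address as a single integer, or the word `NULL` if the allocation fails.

Answer: NULL

Derivation:
Op 1: a = malloc(12) -> a = 0; heap: [0-11 ALLOC][12-51 FREE]
Op 2: b = malloc(2) -> b = 12; heap: [0-11 ALLOC][12-13 ALLOC][14-51 FREE]
Op 3: c = malloc(6) -> c = 14; heap: [0-11 ALLOC][12-13 ALLOC][14-19 ALLOC][20-51 FREE]
Op 4: a = realloc(a, 17) -> a = 20; heap: [0-11 FREE][12-13 ALLOC][14-19 ALLOC][20-36 ALLOC][37-51 FREE]
Op 5: b = realloc(b, 13) -> b = 37; heap: [0-13 FREE][14-19 ALLOC][20-36 ALLOC][37-49 ALLOC][50-51 FREE]
Op 6: d = malloc(10) -> d = 0; heap: [0-9 ALLOC][10-13 FREE][14-19 ALLOC][20-36 ALLOC][37-49 ALLOC][50-51 FREE]
malloc(17): first-fit scan over [0-9 ALLOC][10-13 FREE][14-19 ALLOC][20-36 ALLOC][37-49 ALLOC][50-51 FREE] -> NULL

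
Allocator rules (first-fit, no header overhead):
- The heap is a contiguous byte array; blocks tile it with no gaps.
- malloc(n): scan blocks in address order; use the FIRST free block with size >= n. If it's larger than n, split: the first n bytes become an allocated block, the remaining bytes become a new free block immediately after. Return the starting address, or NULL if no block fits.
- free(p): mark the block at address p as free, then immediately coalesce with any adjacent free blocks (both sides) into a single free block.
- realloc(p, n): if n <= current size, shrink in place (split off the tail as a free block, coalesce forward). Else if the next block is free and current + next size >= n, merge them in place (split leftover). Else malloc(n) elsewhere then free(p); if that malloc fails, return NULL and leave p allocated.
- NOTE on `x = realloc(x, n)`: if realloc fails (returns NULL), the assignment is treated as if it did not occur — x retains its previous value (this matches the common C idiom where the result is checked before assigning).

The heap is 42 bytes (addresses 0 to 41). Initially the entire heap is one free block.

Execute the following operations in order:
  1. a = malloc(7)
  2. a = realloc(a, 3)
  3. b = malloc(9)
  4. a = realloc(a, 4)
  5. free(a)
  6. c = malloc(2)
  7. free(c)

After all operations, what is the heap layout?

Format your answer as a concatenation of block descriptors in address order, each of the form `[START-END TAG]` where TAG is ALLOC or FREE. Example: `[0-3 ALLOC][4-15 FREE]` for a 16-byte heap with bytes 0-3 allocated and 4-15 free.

Answer: [0-2 FREE][3-11 ALLOC][12-41 FREE]

Derivation:
Op 1: a = malloc(7) -> a = 0; heap: [0-6 ALLOC][7-41 FREE]
Op 2: a = realloc(a, 3) -> a = 0; heap: [0-2 ALLOC][3-41 FREE]
Op 3: b = malloc(9) -> b = 3; heap: [0-2 ALLOC][3-11 ALLOC][12-41 FREE]
Op 4: a = realloc(a, 4) -> a = 12; heap: [0-2 FREE][3-11 ALLOC][12-15 ALLOC][16-41 FREE]
Op 5: free(a) -> (freed a); heap: [0-2 FREE][3-11 ALLOC][12-41 FREE]
Op 6: c = malloc(2) -> c = 0; heap: [0-1 ALLOC][2-2 FREE][3-11 ALLOC][12-41 FREE]
Op 7: free(c) -> (freed c); heap: [0-2 FREE][3-11 ALLOC][12-41 FREE]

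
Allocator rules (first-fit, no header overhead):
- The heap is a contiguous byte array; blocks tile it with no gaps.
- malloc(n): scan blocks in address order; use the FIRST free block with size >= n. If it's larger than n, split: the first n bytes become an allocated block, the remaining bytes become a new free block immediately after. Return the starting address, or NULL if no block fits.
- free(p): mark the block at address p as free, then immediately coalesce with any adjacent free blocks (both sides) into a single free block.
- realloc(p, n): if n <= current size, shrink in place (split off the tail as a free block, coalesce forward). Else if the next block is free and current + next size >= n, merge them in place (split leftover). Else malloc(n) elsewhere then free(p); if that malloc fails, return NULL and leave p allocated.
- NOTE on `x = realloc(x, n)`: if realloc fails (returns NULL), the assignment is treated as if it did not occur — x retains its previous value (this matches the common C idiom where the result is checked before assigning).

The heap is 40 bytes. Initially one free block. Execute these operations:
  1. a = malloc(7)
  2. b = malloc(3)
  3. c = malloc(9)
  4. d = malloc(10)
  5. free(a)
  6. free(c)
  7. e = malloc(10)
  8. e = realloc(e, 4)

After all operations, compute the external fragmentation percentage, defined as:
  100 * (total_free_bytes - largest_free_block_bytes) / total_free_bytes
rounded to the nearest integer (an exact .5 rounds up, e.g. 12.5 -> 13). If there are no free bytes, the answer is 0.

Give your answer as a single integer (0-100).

Answer: 61

Derivation:
Op 1: a = malloc(7) -> a = 0; heap: [0-6 ALLOC][7-39 FREE]
Op 2: b = malloc(3) -> b = 7; heap: [0-6 ALLOC][7-9 ALLOC][10-39 FREE]
Op 3: c = malloc(9) -> c = 10; heap: [0-6 ALLOC][7-9 ALLOC][10-18 ALLOC][19-39 FREE]
Op 4: d = malloc(10) -> d = 19; heap: [0-6 ALLOC][7-9 ALLOC][10-18 ALLOC][19-28 ALLOC][29-39 FREE]
Op 5: free(a) -> (freed a); heap: [0-6 FREE][7-9 ALLOC][10-18 ALLOC][19-28 ALLOC][29-39 FREE]
Op 6: free(c) -> (freed c); heap: [0-6 FREE][7-9 ALLOC][10-18 FREE][19-28 ALLOC][29-39 FREE]
Op 7: e = malloc(10) -> e = 29; heap: [0-6 FREE][7-9 ALLOC][10-18 FREE][19-28 ALLOC][29-38 ALLOC][39-39 FREE]
Op 8: e = realloc(e, 4) -> e = 29; heap: [0-6 FREE][7-9 ALLOC][10-18 FREE][19-28 ALLOC][29-32 ALLOC][33-39 FREE]
Free blocks: [7 9 7] total_free=23 largest=9 -> 100*(23-9)/23 = 1400/23 ≈ 60.870 -> rounds to 61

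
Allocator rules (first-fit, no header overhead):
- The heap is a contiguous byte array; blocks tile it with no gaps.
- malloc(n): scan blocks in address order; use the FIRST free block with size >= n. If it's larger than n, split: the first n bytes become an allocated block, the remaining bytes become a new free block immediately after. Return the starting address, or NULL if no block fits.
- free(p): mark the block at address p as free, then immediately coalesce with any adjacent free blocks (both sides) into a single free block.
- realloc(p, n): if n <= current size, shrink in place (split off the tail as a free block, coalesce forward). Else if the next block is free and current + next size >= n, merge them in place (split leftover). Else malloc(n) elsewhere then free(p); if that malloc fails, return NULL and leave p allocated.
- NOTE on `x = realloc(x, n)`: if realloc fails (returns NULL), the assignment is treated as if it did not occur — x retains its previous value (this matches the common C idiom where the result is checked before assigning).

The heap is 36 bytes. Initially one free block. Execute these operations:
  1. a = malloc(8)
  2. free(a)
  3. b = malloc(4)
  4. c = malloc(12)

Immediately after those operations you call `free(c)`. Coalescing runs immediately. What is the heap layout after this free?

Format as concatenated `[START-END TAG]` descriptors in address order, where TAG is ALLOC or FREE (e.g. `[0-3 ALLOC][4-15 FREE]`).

Answer: [0-3 ALLOC][4-35 FREE]

Derivation:
Op 1: a = malloc(8) -> a = 0; heap: [0-7 ALLOC][8-35 FREE]
Op 2: free(a) -> (freed a); heap: [0-35 FREE]
Op 3: b = malloc(4) -> b = 0; heap: [0-3 ALLOC][4-35 FREE]
Op 4: c = malloc(12) -> c = 4; heap: [0-3 ALLOC][4-15 ALLOC][16-35 FREE]
free(c): c = 4 -> block [4-15 ALLOC]; mark free, coalesce with adjacent free neighbors -> [0-3 ALLOC][4-35 FREE]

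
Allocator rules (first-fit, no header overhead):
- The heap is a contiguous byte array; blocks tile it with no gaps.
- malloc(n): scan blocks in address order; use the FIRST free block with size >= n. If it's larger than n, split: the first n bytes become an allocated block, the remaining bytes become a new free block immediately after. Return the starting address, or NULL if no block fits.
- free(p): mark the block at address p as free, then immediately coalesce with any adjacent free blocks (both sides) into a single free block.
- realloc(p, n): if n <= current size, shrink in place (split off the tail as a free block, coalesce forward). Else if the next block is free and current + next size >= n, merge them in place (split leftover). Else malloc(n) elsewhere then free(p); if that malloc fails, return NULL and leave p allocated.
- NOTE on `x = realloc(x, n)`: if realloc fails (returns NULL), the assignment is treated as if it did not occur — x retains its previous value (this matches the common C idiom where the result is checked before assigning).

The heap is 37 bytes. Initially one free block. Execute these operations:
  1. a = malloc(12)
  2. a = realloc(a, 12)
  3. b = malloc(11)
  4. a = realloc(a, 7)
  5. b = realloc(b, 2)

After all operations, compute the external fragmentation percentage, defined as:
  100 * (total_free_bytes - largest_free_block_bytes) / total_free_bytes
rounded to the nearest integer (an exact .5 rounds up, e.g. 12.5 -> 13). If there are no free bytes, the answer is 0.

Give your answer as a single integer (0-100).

Op 1: a = malloc(12) -> a = 0; heap: [0-11 ALLOC][12-36 FREE]
Op 2: a = realloc(a, 12) -> a = 0; heap: [0-11 ALLOC][12-36 FREE]
Op 3: b = malloc(11) -> b = 12; heap: [0-11 ALLOC][12-22 ALLOC][23-36 FREE]
Op 4: a = realloc(a, 7) -> a = 0; heap: [0-6 ALLOC][7-11 FREE][12-22 ALLOC][23-36 FREE]
Op 5: b = realloc(b, 2) -> b = 12; heap: [0-6 ALLOC][7-11 FREE][12-13 ALLOC][14-36 FREE]
Free blocks: [5 23] total_free=28 largest=23 -> 100*(28-23)/28 = 500/28 ≈ 17.857 -> rounds to 18

Answer: 18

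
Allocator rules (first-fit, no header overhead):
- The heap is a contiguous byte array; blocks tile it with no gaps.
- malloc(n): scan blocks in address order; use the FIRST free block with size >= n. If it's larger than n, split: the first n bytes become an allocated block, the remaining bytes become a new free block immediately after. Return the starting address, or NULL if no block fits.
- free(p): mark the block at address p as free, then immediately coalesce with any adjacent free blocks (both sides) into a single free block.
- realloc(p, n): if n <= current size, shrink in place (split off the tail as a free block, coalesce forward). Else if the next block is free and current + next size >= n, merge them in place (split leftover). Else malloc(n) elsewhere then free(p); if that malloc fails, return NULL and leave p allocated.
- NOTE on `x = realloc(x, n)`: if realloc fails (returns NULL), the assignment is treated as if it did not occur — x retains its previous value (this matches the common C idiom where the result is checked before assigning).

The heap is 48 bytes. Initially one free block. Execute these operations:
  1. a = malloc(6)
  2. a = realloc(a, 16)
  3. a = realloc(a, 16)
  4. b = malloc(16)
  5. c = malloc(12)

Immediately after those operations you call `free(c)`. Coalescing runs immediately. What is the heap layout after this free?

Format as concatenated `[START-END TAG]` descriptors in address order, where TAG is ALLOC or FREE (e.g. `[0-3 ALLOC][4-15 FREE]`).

Answer: [0-15 ALLOC][16-31 ALLOC][32-47 FREE]

Derivation:
Op 1: a = malloc(6) -> a = 0; heap: [0-5 ALLOC][6-47 FREE]
Op 2: a = realloc(a, 16) -> a = 0; heap: [0-15 ALLOC][16-47 FREE]
Op 3: a = realloc(a, 16) -> a = 0; heap: [0-15 ALLOC][16-47 FREE]
Op 4: b = malloc(16) -> b = 16; heap: [0-15 ALLOC][16-31 ALLOC][32-47 FREE]
Op 5: c = malloc(12) -> c = 32; heap: [0-15 ALLOC][16-31 ALLOC][32-43 ALLOC][44-47 FREE]
free(c): c = 32 -> block [32-43 ALLOC]; mark free, coalesce with adjacent free neighbors -> [0-15 ALLOC][16-31 ALLOC][32-47 FREE]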